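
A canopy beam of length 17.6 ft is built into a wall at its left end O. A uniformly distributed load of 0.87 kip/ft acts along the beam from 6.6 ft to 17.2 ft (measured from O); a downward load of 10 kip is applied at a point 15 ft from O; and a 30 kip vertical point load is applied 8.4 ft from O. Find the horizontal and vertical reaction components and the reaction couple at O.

O_x = 0, O_y = 49.22 kip, M_O = 511.7 kip·ft

Resultant of the distributed load: 0.87 × 10.6 = 9.222 kip at 11.9 ft from O.
ΣF_x = 0: O_x = 0.
ΣF_y = 0: O_y − 0.87·10.6 − 10 − 30 = 0 → O_y = 49.22 kip.
ΣM about O: M_O − (0.87·10.6)·11.9 − 10·15 − 30·8.4 = 0 → M_O = 511.7 kip·ft.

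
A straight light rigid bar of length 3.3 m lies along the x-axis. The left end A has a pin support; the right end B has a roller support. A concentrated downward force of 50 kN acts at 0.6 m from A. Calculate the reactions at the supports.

Taking moments about A: B_y·3.3 − 50·0.6 = 0 → B_y = 30/3.3 = 9.09091 ≈ 9.091 kN.
ΣF_y = 0: A_y + 9.09091 − 50 = 0 → A_y = 40.91 kN.
ΣF_x = 0: no horizontal applied forces, so A_x = 0.

A_x = 0, A_y = 40.91 kN, B_y = 9.091 kN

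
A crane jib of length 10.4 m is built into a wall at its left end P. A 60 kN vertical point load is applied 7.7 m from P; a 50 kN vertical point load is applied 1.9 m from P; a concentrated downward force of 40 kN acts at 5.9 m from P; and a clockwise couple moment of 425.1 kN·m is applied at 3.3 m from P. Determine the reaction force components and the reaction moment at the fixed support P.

P_x = 0, P_y = 150.0 kN, M_P = 1218 kN·m

ΣF_x = 0: P_x = 0.
ΣF_y = 0: P_y − 60 − 50 − 40 = 0 → P_y = 150.0 kN.
ΣM about P: M_P − 60·7.7 − 50·1.9 − 40·5.9 − 425.1 = 0 → M_P = 1218 kN·m.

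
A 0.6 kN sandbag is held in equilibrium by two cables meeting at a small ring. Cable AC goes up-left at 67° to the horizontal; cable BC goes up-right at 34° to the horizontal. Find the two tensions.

ΣF_x = 0: −T_AC·cos67° + T_BC·cos34° = 0 → T_BC = 0.471307·T_AC.
ΣF_y = 0: T_AC·sin67° + T_BC·sin34° = 0.6.
Substitute: T_AC·(0.920505 + 0.471307·0.559193) = 0.6 → T_AC = 0.506733 ≈ 0.5067 kN.
Then T_BC = 0.471307 × 0.506733 = 0.2388 kN.

T_AC = 0.5067 kN, T_BC = 0.2388 kN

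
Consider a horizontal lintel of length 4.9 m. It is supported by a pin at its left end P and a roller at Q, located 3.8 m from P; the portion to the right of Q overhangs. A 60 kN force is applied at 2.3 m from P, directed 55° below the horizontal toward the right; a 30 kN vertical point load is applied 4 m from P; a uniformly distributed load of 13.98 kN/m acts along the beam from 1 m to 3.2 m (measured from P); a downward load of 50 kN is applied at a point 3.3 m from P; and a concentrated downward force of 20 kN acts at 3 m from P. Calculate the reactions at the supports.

P_x = -34.41 kN, P_y = 42.37 kN, Q_y = 137.5 kN

Resultant of the distributed load: 13.98 × 2.2 = 30.756 kN at 2.1 m from P.
Moments about P: Q_y·3.8 − 60·sin55°·2.3 − 30·4 − (13.98·2.2)·2.1 − 50·3.3 − 20·3 = 0 → Q_y = 522.631/3.8 = 137.534 ≈ 137.5 kN.
ΣF_y = 0: P_y + 137.534 − 60·sin55° − 30 − 13.98·2.2 − 50 − 20 = 0 → P_y = 42.37 kN.
ΣF_x = 0: P_x + 60·cos55° = 0 → P_x = -34.41 kN.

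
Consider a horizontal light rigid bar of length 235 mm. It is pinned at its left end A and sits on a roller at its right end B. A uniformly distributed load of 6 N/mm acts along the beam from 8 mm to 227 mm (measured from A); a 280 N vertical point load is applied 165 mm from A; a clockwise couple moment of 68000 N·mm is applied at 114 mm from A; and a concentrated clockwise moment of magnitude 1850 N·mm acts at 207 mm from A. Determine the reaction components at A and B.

A_x = 0, A_y = 443.2 N, B_y = 1151 N

Resultant of the distributed load: 6 × 219 = 1314 N at 117.5 mm from A.
Taking moments about A: B_y·235 − (6·219)·117.5 − 280·165 − 68000 − 1850 = 0 → B_y = 270445/235 = 1150.83 ≈ 1151 N.
ΣF_y = 0: A_y + 1150.83 − 6·219 − 280 = 0 → A_y = 443.2 N.
ΣF_x = 0: no horizontal applied forces, so A_x = 0.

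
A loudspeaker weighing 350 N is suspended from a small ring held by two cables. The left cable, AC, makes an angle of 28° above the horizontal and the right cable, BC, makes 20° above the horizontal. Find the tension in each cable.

ΣF_x = 0: −T_AC·cos28° + T_BC·cos20° = 0 → T_BC = 0.939613·T_AC.
ΣF_y = 0: T_AC·sin28° + T_BC·sin20° = 350.
Substitute: T_AC·(0.469472 + 0.939613·0.34202) = 350 → T_AC = 442.568 ≈ 442.6 N.
Then T_BC = 0.939613 × 442.568 = 415.8 N.

T_AC = 442.6 N, T_BC = 415.8 N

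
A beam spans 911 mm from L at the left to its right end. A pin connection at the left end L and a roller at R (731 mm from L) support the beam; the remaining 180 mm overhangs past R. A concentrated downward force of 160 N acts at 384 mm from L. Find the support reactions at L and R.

L_x = 0, L_y = 75.95 N, R_y = 84.05 N

Moments about L: R_y·731 − 160·384 = 0 → R_y = 61440/731 = 84.0492 ≈ 84.05 N.
ΣF_y = 0: L_y + 84.0492 − 160 = 0 → L_y = 75.95 N.
ΣF_x = 0: no horizontal applied forces, so L_x = 0.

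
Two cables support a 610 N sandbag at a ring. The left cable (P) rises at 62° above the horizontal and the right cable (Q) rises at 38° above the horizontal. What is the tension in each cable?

ΣF_x = 0: −T_P·cos62° + T_Q·cos38° = 0 → T_Q = 0.595768·T_P.
ΣF_y = 0: T_P·sin62° + T_Q·sin38° = 610.
Substitute: T_P·(0.882948 + 0.595768·0.615661) = 610 → T_P = 488.102 ≈ 488.1 N.
Then T_Q = 0.595768 × 488.102 = 290.8 N.

T_P = 488.1 N, T_Q = 290.8 N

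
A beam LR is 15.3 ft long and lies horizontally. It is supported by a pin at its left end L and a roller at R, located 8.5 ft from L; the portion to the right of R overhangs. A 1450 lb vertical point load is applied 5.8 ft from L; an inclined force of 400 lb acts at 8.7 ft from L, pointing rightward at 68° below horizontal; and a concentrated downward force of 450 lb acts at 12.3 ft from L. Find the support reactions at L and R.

Moments about L: R_y·8.5 − 1450·5.8 − 400·sin68°·8.7 − 450·12.3 = 0 → R_y = 17171.6/8.5 = 2020.19 ≈ 2020 lb.
ΣF_y = 0: L_y + 2020.19 − 1450 − 400·sin68° − 450 = 0 → L_y = 250.7 lb.
ΣF_x = 0: L_x + 400·cos68° = 0 → L_x = -149.8 lb.

L_x = -149.8 lb, L_y = 250.7 lb, R_y = 2020 lb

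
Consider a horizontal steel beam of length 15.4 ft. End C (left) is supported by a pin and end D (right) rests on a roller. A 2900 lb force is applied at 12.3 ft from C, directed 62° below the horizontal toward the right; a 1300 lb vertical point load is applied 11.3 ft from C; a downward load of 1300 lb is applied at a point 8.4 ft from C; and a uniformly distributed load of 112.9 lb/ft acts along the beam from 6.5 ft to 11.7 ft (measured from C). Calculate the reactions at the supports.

C_x = -1361 lb, C_y = 1693 lb, D_y = 4055 lb

Resultant of the distributed load: 112.9 × 5.2 = 587.08 lb at 9.1 ft from C.
Taking moments about C: D_y·15.4 − 2900·sin62°·12.3 − 1300·11.3 − 1300·8.4 − (112.9·5.2)·9.1 = 0 → D_y = 62447.2/15.4 = 4055.01 ≈ 4055 lb.
ΣF_y = 0: C_y + 4055.01 − 2900·sin62° − 1300 − 1300 − 112.9·5.2 = 0 → C_y = 1693 lb.
ΣF_x = 0: C_x + 2900·cos62° = 0 → C_x = -1361 lb.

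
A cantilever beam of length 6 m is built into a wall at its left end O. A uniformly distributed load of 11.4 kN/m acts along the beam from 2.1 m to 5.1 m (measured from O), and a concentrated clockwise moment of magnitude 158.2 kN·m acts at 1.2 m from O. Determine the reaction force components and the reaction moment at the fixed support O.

O_x = 0, O_y = 34.20 kN, M_O = 281.3 kN·m

Resultant of the distributed load: 11.4 × 3 = 34.2 kN at 3.6 m from O.
ΣF_x = 0: O_x = 0.
ΣF_y = 0: O_y − 11.4·3 = 0 → O_y = 34.20 kN.
ΣM about O: M_O − (11.4·3)·3.6 − 158.2 = 0 → M_O = 281.3 kN·m.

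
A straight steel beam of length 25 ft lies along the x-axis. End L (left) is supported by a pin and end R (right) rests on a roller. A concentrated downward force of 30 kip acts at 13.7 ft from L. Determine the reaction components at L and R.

ΣM about L: R_y·25 − 30·13.7 = 0 → R_y = 411/25 = 16.44 kip.
ΣF_y = 0: L_y + 16.44 − 30 = 0 → L_y = 13.56 kip.
ΣF_x = 0: no horizontal applied forces, so L_x = 0.

L_x = 0, L_y = 13.56 kip, R_y = 16.44 kip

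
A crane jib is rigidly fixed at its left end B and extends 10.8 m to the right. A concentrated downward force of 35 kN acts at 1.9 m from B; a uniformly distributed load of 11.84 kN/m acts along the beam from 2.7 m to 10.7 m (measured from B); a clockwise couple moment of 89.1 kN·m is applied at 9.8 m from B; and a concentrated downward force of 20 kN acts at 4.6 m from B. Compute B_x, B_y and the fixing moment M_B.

Resultant of the distributed load: 11.84 × 8 = 94.72 kN at 6.7 m from B.
ΣF_x = 0: B_x = 0.
ΣF_y = 0: B_y − 35 − 11.84·8 − 20 = 0 → B_y = 149.7 kN.
ΣM about B: M_B − 35·1.9 − (11.84·8)·6.7 − 89.1 − 20·4.6 = 0 → M_B = 882.2 kN·m.

B_x = 0, B_y = 149.7 kN, M_B = 882.2 kN·m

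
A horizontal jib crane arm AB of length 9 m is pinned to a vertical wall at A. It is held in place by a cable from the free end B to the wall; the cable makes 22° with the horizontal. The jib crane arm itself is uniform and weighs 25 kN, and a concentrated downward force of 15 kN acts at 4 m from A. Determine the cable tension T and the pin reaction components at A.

T = 51.16 kN, A_x = 47.44 kN, A_y = 20.83 kN

ΣM about A: T·sin22°·9 − 25·4.5 − 15·4 = 0 → T = 172.5/(9·0.374607) = 51.1647 ≈ 51.16 kN.
ΣF_x = 0: A_x − T·cos22° = 0 → A_x = 51.1647 × 0.927184 = 47.44 kN.
ΣF_y = 0: A_y + T·sin22° − 25 − 15 = 0 → A_y = 40 − 51.1647 × 0.374607 = 20.83 kN.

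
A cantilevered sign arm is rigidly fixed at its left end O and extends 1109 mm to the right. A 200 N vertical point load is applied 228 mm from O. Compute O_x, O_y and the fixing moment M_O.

O_x = 0, O_y = 200.0 N, M_O = 45600 N·mm

ΣF_x = 0: O_x = 0.
ΣF_y = 0: O_y − 200 = 0 → O_y = 200.0 N.
ΣM about O: M_O − 200·228 = 0 → M_O = 45600 N·mm.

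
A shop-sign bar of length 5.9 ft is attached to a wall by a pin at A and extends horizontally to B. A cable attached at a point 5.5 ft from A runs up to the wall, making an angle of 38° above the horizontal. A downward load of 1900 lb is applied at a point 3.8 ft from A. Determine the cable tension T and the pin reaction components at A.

ΣM about A: T·sin38°·5.5 − 1900·3.8 = 0 → T = 7220/(5.5·0.615661) = 2132.22 ≈ 2132 lb.
ΣF_x = 0: A_x − T·cos38° = 0 → A_x = 2132.22 × 0.788011 = 1680 lb.
ΣF_y = 0: A_y + T·sin38° − 1900 = 0 → A_y = 1900 − 2132.22 × 0.615661 = 587.3 lb.

T = 2132 lb, A_x = 1680 lb, A_y = 587.3 lb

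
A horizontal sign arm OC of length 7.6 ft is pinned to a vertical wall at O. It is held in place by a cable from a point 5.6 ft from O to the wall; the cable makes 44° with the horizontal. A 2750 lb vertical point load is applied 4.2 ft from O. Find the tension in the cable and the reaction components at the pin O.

T = 2969 lb, O_x = 2136 lb, O_y = 687.5 lb

ΣM about O: T·sin44°·5.6 − 2750·4.2 = 0 → T = 11550/(5.6·0.694658) = 2969.09 ≈ 2969 lb.
ΣF_x = 0: O_x − T·cos44° = 0 → O_x = 2969.09 × 0.71934 = 2136 lb.
ΣF_y = 0: O_y + T·sin44° − 2750 = 0 → O_y = 2750 − 2969.09 × 0.694658 = 687.5 lb.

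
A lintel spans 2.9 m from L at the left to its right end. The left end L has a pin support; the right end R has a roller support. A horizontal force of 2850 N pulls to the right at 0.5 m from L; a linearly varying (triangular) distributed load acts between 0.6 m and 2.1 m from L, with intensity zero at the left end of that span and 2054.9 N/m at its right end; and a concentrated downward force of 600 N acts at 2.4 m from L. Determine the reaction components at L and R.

Resultant of the triangular load: ½ × 2054.9 × 1.5 = 1541.175 N, acting at 1.6 m from L (one-third of the span from the peak).
ΣM about L: R_y·2.9 − (½·2054.9·1.5)·1.6 − 600·2.4 = 0 → R_y = 3905.88/2.9 = 1346.86 ≈ 1347 N.
ΣF_y = 0: L_y + 1346.86 − ½·2054.9·1.5 − 600 = 0 → L_y = 794.3 N.
ΣF_x = 0: L_x + 2850 = 0 → L_x = -2850 N.

L_x = -2850 N, L_y = 794.3 N, R_y = 1347 N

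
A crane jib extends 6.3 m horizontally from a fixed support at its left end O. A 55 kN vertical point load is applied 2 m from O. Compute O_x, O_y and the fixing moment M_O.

ΣF_x = 0: O_x = 0.
ΣF_y = 0: O_y − 55 = 0 → O_y = 55.00 kN.
ΣM about O: M_O − 55·2 = 0 → M_O = 110.0 kN·m.

O_x = 0, O_y = 55.00 kN, M_O = 110.0 kN·m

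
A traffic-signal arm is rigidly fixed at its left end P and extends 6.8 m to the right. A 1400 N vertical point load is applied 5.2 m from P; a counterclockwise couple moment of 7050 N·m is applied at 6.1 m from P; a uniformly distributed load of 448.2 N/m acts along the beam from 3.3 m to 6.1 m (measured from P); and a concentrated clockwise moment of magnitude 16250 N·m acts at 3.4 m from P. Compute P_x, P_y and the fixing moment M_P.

Resultant of the distributed load: 448.2 × 2.8 = 1254.96 N at 4.7 m from P.
ΣF_x = 0: P_x = 0.
ΣF_y = 0: P_y − 1400 − 448.2·2.8 = 0 → P_y = 2655 N.
ΣM about P: M_P − 1400·5.2 + 7050 − (448.2·2.8)·4.7 − 16250 = 0 → M_P = 22380 N·m.

P_x = 0, P_y = 2655 N, M_P = 22380 N·m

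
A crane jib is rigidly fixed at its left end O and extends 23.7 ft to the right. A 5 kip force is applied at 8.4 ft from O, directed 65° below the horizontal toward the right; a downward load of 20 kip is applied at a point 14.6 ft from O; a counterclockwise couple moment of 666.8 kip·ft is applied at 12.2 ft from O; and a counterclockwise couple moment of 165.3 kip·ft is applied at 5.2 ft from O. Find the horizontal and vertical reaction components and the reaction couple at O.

O_x = -2.113 kip, O_y = 24.53 kip, M_O = -502.0 kip·ft

ΣF_x = 0: O_x + 5·cos65° = 0 → O_x = -2.113 kip.
ΣF_y = 0: O_y − 5·sin65° − 20 = 0 → O_y = 24.53 kip.
ΣM about O: M_O − 5·sin65°·8.4 − 20·14.6 + 666.8 + 165.3 = 0 → M_O = -502.0 kip·ft.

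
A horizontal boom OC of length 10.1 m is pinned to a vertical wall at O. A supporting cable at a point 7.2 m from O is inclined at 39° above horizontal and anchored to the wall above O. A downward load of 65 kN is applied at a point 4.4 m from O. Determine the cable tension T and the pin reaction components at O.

T = 63.12 kN, O_x = 49.05 kN, O_y = 25.28 kN

ΣM about O: T·sin39°·7.2 − 65·4.4 = 0 → T = 286/(7.2·0.62932) = 63.1193 ≈ 63.12 kN.
ΣF_x = 0: O_x − T·cos39° = 0 → O_x = 63.1193 × 0.777146 = 49.05 kN.
ΣF_y = 0: O_y + T·sin39° − 65 = 0 → O_y = 65 − 63.1193 × 0.62932 = 25.28 kN.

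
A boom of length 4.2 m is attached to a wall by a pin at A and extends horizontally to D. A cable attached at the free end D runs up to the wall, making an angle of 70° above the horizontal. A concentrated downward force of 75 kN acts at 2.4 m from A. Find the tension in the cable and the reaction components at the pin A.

ΣM about A: T·sin70°·4.2 − 75·2.4 = 0 → T = 180/(4.2·0.939693) = 45.6076 ≈ 45.61 kN.
ΣF_x = 0: A_x − T·cos70° = 0 → A_x = 45.6076 × 0.34202 = 15.60 kN.
ΣF_y = 0: A_y + T·sin70° − 75 = 0 → A_y = 75 − 45.6076 × 0.939693 = 32.14 kN.

T = 45.61 kN, A_x = 15.60 kN, A_y = 32.14 kN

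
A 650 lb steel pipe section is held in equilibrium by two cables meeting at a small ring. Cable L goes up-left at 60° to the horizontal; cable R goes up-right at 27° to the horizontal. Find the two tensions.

T_L = 579.9 lb, T_R = 325.4 lb

ΣF_x = 0: −T_L·cos60° + T_R·cos27° = 0 → T_R = 0.561163·T_L.
ΣF_y = 0: T_L·sin60° + T_R·sin27° = 650.
Substitute: T_L·(0.866025 + 0.561163·0.45399) = 650 → T_L = 579.949 ≈ 579.9 lb.
Then T_R = 0.561163 × 579.949 = 325.4 lb.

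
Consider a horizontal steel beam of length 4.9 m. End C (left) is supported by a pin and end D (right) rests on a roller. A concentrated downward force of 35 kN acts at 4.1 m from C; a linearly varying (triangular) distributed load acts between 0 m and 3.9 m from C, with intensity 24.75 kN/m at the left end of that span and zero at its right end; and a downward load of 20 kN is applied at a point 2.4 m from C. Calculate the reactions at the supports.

Resultant of the triangular load: ½ × 24.75 × 3.9 = 48.2625 kN, acting at 1.3 m from C (one-third of the span from the peak).
Taking moments about C: D_y·4.9 − 35·4.1 − (½·24.75·3.9)·1.3 − 20·2.4 = 0 → D_y = 254.24125/4.9 = 51.886 ≈ 51.89 kN.
ΣF_y = 0: C_y + 51.886 − 35 − ½·24.75·3.9 − 20 = 0 → C_y = 51.38 kN.
ΣF_x = 0: no horizontal applied forces, so C_x = 0.

C_x = 0, C_y = 51.38 kN, D_y = 51.89 kN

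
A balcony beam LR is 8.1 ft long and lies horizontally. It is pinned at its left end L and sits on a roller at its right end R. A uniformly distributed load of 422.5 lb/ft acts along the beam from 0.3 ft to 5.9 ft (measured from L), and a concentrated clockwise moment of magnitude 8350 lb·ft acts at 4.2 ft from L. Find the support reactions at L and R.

Resultant of the distributed load: 422.5 × 5.6 = 2366 lb at 3.1 ft from L.
ΣM about L: R_y·8.1 − (422.5·5.6)·3.1 − 8350 = 0 → R_y = 15684.6/8.1 = 1936.37 ≈ 1936 lb.
ΣF_y = 0: L_y + 1936.37 − 422.5·5.6 = 0 → L_y = 429.6 lb.
ΣF_x = 0: no horizontal applied forces, so L_x = 0.

L_x = 0, L_y = 429.6 lb, R_y = 1936 lb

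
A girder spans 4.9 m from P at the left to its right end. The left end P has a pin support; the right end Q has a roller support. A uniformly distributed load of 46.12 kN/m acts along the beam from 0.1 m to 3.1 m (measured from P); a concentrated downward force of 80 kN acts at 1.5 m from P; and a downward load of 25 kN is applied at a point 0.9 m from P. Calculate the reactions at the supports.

Resultant of the distributed load: 46.12 × 3 = 138.36 kN at 1.6 m from P.
Taking moments about P: Q_y·4.9 − (46.12·3)·1.6 − 80·1.5 − 25·0.9 = 0 → Q_y = 363.876/4.9 = 74.2604 ≈ 74.26 kN.
ΣF_y = 0: P_y + 74.2604 − 46.12·3 − 80 − 25 = 0 → P_y = 169.1 kN.
ΣF_x = 0: no horizontal applied forces, so P_x = 0.

P_x = 0, P_y = 169.1 kN, Q_y = 74.26 kN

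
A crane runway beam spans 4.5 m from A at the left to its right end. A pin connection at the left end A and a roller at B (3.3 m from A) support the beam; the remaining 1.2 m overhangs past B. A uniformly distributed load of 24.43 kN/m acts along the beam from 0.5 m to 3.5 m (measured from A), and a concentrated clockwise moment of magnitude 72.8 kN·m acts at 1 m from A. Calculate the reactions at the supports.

Resultant of the distributed load: 24.43 × 3 = 73.29 kN at 2 m from A.
Taking moments about A: B_y·3.3 − (24.43·3)·2 − 72.8 = 0 → B_y = 219.38/3.3 = 66.4788 ≈ 66.48 kN.
ΣF_y = 0: A_y + 66.4788 − 24.43·3 = 0 → A_y = 6.811 kN.
ΣF_x = 0: no horizontal applied forces, so A_x = 0.

A_x = 0, A_y = 6.811 kN, B_y = 66.48 kN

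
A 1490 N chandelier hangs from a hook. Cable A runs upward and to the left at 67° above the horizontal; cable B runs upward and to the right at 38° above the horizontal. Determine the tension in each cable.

ΣF_x = 0: −T_A·cos67° + T_B·cos38° = 0 → T_B = 0.495845·T_A.
ΣF_y = 0: T_A·sin67° + T_B·sin38° = 1490.
Substitute: T_A·(0.920505 + 0.495845·0.615661) = 1490 → T_A = 1215.56 ≈ 1216 N.
Then T_B = 0.495845 × 1215.56 = 602.7 N.

T_A = 1216 N, T_B = 602.7 N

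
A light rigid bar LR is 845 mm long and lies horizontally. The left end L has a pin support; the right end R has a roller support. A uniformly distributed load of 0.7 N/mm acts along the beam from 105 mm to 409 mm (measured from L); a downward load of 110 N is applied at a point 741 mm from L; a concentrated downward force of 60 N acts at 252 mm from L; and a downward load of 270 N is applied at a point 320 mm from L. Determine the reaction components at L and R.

Resultant of the distributed load: 0.7 × 304 = 212.8 N at 257 mm from L.
ΣM about L: R_y·845 − (0.7·304)·257 − 110·741 − 60·252 − 270·320 = 0 → R_y = 237719.6/845 = 281.325 ≈ 281.3 N.
ΣF_y = 0: L_y + 281.325 − 0.7·304 − 110 − 60 − 270 = 0 → L_y = 371.5 N.
ΣF_x = 0: no horizontal applied forces, so L_x = 0.

L_x = 0, L_y = 371.5 N, R_y = 281.3 N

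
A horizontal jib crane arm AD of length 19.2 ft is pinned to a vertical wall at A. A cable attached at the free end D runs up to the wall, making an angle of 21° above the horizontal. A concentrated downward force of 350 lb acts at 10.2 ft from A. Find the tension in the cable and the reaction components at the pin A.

T = 518.8 lb, A_x = 484.4 lb, A_y = 164.1 lb

ΣM about A: T·sin21°·19.2 − 350·10.2 = 0 → T = 3570/(19.2·0.358368) = 518.845 ≈ 518.8 lb.
ΣF_x = 0: A_x − T·cos21° = 0 → A_x = 518.845 × 0.93358 = 484.4 lb.
ΣF_y = 0: A_y + T·sin21° − 350 = 0 → A_y = 350 − 518.845 × 0.358368 = 164.1 lb.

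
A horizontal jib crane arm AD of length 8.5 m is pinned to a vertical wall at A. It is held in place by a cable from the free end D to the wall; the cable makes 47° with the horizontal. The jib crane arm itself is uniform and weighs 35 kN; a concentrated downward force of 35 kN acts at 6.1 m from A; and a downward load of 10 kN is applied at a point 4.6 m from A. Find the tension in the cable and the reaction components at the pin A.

ΣM about A: T·sin47°·8.5 − 35·4.25 − 35·6.1 − 10·4.6 = 0 → T = 408.25/(8.5·0.731354) = 65.6719 ≈ 65.67 kN.
ΣF_x = 0: A_x − T·cos47° = 0 → A_x = 65.6719 × 0.681998 = 44.79 kN.
ΣF_y = 0: A_y + T·sin47° − 35 − 35 − 10 = 0 → A_y = 80 − 65.6719 × 0.731354 = 31.97 kN.

T = 65.67 kN, A_x = 44.79 kN, A_y = 31.97 kN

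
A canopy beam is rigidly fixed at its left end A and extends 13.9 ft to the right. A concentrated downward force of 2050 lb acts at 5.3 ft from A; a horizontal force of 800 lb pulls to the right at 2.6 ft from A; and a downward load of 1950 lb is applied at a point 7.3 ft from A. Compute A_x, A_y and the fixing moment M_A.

ΣF_x = 0: A_x + 800 = 0 → A_x = -800.0 lb.
ΣF_y = 0: A_y − 2050 − 1950 = 0 → A_y = 4000 lb.
ΣM about A: M_A − 2050·5.3 − 1950·7.3 = 0 → M_A = 25100 lb·ft.

A_x = -800.0 lb, A_y = 4000 lb, M_A = 25100 lb·ft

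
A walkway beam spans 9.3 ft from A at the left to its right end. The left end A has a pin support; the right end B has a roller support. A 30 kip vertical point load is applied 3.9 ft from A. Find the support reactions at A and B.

A_x = 0, A_y = 17.42 kip, B_y = 12.58 kip

ΣM about A: B_y·9.3 − 30·3.9 = 0 → B_y = 117/9.3 = 12.5806 ≈ 12.58 kip.
ΣF_y = 0: A_y + 12.5806 − 30 = 0 → A_y = 17.42 kip.
ΣF_x = 0: no horizontal applied forces, so A_x = 0.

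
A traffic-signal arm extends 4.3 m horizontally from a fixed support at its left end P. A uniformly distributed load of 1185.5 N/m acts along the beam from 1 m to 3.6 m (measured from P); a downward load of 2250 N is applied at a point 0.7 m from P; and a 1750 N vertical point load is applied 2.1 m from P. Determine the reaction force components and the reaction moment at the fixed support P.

P_x = 0, P_y = 7082 N, M_P = 12340 N·m

Resultant of the distributed load: 1185.5 × 2.6 = 3082.3 N at 2.3 m from P.
ΣF_x = 0: P_x = 0.
ΣF_y = 0: P_y − 1185.5·2.6 − 2250 − 1750 = 0 → P_y = 7082 N.
ΣM about P: M_P − (1185.5·2.6)·2.3 − 2250·0.7 − 1750·2.1 = 0 → M_P = 12340 N·m.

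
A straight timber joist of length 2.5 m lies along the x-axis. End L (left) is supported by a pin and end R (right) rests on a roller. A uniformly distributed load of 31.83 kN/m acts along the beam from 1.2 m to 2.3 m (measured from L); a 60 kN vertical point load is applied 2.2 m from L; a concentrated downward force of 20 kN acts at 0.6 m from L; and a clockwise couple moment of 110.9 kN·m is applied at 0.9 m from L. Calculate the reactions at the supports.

Resultant of the distributed load: 31.83 × 1.1 = 35.013 kN at 1.75 m from L.
Taking moments about L: R_y·2.5 − (31.83·1.1)·1.75 − 60·2.2 − 20·0.6 − 110.9 = 0 → R_y = 316.17275/2.5 = 126.469 ≈ 126.5 kN.
ΣF_y = 0: L_y + 126.469 − 31.83·1.1 − 60 − 20 = 0 → L_y = -11.46 kN.
ΣF_x = 0: no horizontal applied forces, so L_x = 0.

L_x = 0, L_y = -11.46 kN, R_y = 126.5 kN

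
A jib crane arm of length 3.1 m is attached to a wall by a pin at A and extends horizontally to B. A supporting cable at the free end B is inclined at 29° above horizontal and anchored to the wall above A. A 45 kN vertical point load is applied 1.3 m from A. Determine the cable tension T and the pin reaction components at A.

T = 38.92 kN, A_x = 34.04 kN, A_y = 26.13 kN

ΣM about A: T·sin29°·3.1 − 45·1.3 = 0 → T = 58.5/(3.1·0.48481) = 38.9245 ≈ 38.92 kN.
ΣF_x = 0: A_x − T·cos29° = 0 → A_x = 38.9245 × 0.87462 = 34.04 kN.
ΣF_y = 0: A_y + T·sin29° − 45 = 0 → A_y = 45 − 38.9245 × 0.48481 = 26.13 kN.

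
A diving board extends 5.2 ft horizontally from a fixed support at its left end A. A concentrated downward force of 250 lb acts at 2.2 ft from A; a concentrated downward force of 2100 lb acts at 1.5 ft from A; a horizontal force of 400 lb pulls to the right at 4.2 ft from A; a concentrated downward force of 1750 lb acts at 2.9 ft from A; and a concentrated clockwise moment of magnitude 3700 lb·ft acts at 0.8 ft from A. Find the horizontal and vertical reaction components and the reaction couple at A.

A_x = -400.0 lb, A_y = 4100 lb, M_A = 12480 lb·ft

ΣF_x = 0: A_x + 400 = 0 → A_x = -400.0 lb.
ΣF_y = 0: A_y − 250 − 2100 − 1750 = 0 → A_y = 4100 lb.
ΣM about A: M_A − 250·2.2 − 2100·1.5 − 1750·2.9 − 3700 = 0 → M_A = 12480 lb·ft.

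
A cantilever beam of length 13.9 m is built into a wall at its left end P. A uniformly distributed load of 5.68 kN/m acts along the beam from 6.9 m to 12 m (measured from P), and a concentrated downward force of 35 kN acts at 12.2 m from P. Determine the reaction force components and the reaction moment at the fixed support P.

P_x = 0, P_y = 63.97 kN, M_P = 700.7 kN·m

Resultant of the distributed load: 5.68 × 5.1 = 28.968 kN at 9.45 m from P.
ΣF_x = 0: P_x = 0.
ΣF_y = 0: P_y − 5.68·5.1 − 35 = 0 → P_y = 63.97 kN.
ΣM about P: M_P − (5.68·5.1)·9.45 − 35·12.2 = 0 → M_P = 700.7 kN·m.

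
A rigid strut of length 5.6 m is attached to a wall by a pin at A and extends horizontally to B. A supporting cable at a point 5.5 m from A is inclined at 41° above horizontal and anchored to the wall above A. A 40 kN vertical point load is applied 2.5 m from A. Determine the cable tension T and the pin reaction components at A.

ΣM about A: T·sin41°·5.5 − 40·2.5 = 0 → T = 100/(5.5·0.656059) = 27.7137 ≈ 27.71 kN.
ΣF_x = 0: A_x − T·cos41° = 0 → A_x = 27.7137 × 0.75471 = 20.92 kN.
ΣF_y = 0: A_y + T·sin41° − 40 = 0 → A_y = 40 − 27.7137 × 0.656059 = 21.82 kN.

T = 27.71 kN, A_x = 20.92 kN, A_y = 21.82 kN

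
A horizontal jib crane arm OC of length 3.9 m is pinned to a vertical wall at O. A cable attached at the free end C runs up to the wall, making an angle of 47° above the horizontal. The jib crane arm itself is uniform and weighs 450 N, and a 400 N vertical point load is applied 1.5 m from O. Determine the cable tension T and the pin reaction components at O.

T = 518.0 N, O_x = 353.3 N, O_y = 471.2 N

ΣM about O: T·sin47°·3.9 − 450·1.95 − 400·1.5 = 0 → T = 1477.5/(3.9·0.731354) = 518.007 ≈ 518.0 N.
ΣF_x = 0: O_x − T·cos47° = 0 → O_x = 518.007 × 0.681998 = 353.3 N.
ΣF_y = 0: O_y + T·sin47° − 450 − 400 = 0 → O_y = 850 − 518.007 × 0.731354 = 471.2 N.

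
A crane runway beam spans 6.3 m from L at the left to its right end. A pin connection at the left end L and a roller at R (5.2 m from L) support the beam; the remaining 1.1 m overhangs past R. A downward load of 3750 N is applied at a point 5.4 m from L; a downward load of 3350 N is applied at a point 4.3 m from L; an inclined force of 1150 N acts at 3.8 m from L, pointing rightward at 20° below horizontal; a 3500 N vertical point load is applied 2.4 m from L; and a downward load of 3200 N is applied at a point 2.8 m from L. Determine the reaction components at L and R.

Moments about L: R_y·5.2 − 3750·5.4 − 3350·4.3 − 1150·sin20°·3.8 − 3500·2.4 − 3200·2.8 = 0 → R_y = 53509.6/5.2 = 10290.3 ≈ 10290 N.
ΣF_y = 0: L_y + 10290.3 − 3750 − 3350 − 1150·sin20° − 3500 − 3200 = 0 → L_y = 3903 N.
ΣF_x = 0: L_x + 1150·cos20° = 0 → L_x = -1081 N.

L_x = -1081 N, L_y = 3903 N, R_y = 10290 N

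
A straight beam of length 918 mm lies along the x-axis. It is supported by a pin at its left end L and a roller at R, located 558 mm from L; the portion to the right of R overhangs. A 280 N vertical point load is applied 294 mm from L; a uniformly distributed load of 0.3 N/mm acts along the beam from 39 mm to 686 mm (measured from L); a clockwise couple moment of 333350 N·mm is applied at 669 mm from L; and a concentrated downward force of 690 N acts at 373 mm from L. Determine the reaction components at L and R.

L_x = 0, L_y = -168.2 N, R_y = 1332 N

Resultant of the distributed load: 0.3 × 647 = 194.1 N at 362.5 mm from L.
Taking moments about L: R_y·558 − 280·294 − (0.3·647)·362.5 − 333350 − 690·373 = 0 → R_y = 743401.25/558 = 1332.26 ≈ 1332 N.
ΣF_y = 0: L_y + 1332.26 − 280 − 0.3·647 − 690 = 0 → L_y = -168.2 N.
ΣF_x = 0: no horizontal applied forces, so L_x = 0.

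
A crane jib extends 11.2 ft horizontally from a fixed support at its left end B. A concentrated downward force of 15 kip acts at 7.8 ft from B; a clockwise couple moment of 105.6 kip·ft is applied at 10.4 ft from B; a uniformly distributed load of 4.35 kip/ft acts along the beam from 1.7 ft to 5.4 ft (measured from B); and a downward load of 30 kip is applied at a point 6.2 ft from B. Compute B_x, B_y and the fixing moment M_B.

Resultant of the distributed load: 4.35 × 3.7 = 16.095 kip at 3.55 ft from B.
ΣF_x = 0: B_x = 0.
ΣF_y = 0: B_y − 15 − 4.35·3.7 − 30 = 0 → B_y = 61.09 kip.
ΣM about B: M_B − 15·7.8 − 105.6 − (4.35·3.7)·3.55 − 30·6.2 = 0 → M_B = 465.7 kip·ft.

B_x = 0, B_y = 61.09 kip, M_B = 465.7 kip·ft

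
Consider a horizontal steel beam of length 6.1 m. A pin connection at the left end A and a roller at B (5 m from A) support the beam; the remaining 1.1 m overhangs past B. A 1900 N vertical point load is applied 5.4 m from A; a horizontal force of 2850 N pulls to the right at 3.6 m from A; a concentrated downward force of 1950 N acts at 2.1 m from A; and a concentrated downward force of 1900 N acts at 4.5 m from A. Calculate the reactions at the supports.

Moments about A: B_y·5 − 1900·5.4 − 1950·2.1 − 1900·4.5 = 0 → B_y = 22905/5 = 4581 N.
ΣF_y = 0: A_y + 4581 − 1900 − 1950 − 1900 = 0 → A_y = 1169 N.
ΣF_x = 0: A_x + 2850 = 0 → A_x = -2850 N.

A_x = -2850 N, A_y = 1169 N, B_y = 4581 N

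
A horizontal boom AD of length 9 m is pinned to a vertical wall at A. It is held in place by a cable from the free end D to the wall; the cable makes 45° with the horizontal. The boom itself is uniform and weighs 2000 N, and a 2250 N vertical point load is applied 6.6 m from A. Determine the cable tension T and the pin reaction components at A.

T = 3748 N, A_x = 2650 N, A_y = 1600 N

ΣM about A: T·sin45°·9 − 2000·4.5 − 2250·6.6 = 0 → T = 23850/(9·0.707107) = 3747.66 ≈ 3748 N.
ΣF_x = 0: A_x − T·cos45° = 0 → A_x = 3747.66 × 0.707107 = 2650 N.
ΣF_y = 0: A_y + T·sin45° − 2000 − 2250 = 0 → A_y = 4250 − 3747.66 × 0.707107 = 1600 N.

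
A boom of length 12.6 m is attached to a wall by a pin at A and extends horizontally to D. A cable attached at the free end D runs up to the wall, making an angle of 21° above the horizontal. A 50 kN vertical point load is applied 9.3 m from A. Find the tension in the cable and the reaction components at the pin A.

ΣM about A: T·sin21°·12.6 − 50·9.3 = 0 → T = 465/(12.6·0.358368) = 102.98 ≈ 103.0 kN.
ΣF_x = 0: A_x − T·cos21° = 0 → A_x = 102.98 × 0.93358 = 96.14 kN.
ΣF_y = 0: A_y + T·sin21° − 50 = 0 → A_y = 50 − 102.98 × 0.358368 = 13.10 kN.

T = 103.0 kN, A_x = 96.14 kN, A_y = 13.10 kN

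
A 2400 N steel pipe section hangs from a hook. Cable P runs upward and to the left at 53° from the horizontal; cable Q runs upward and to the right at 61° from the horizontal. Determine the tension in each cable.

ΣF_x = 0: −T_P·cos53° + T_Q·cos61° = 0 → T_Q = 1.24134·T_P.
ΣF_y = 0: T_P·sin53° + T_Q·sin61° = 2400.
Substitute: T_P·(0.798636 + 1.24134·0.87462) = 2400 → T_P = 1273.66 ≈ 1274 N.
Then T_Q = 1.24134 × 1273.66 = 1581 N.

T_P = 1274 N, T_Q = 1581 N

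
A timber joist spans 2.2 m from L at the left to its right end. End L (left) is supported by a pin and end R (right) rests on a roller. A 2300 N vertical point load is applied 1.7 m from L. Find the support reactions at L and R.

L_x = 0, L_y = 522.7 N, R_y = 1777 N

Taking moments about L: R_y·2.2 − 2300·1.7 = 0 → R_y = 3910/2.2 = 1777.27 ≈ 1777 N.
ΣF_y = 0: L_y + 1777.27 − 2300 = 0 → L_y = 522.7 N.
ΣF_x = 0: no horizontal applied forces, so L_x = 0.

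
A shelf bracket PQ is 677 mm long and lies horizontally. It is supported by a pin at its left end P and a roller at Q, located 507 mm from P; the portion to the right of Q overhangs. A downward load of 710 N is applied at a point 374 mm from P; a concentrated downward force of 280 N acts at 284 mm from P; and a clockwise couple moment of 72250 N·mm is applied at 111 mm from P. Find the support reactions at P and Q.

Taking moments about P: Q_y·507 − 710·374 − 280·284 − 72250 = 0 → Q_y = 417310/507 = 823.097 ≈ 823.1 N.
ΣF_y = 0: P_y + 823.097 − 710 − 280 = 0 → P_y = 166.9 N.
ΣF_x = 0: no horizontal applied forces, so P_x = 0.

P_x = 0, P_y = 166.9 N, Q_y = 823.1 N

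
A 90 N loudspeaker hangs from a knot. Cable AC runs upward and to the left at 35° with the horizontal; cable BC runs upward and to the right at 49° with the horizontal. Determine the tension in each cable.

T_AC = 59.37 N, T_BC = 74.13 N

ΣF_x = 0: −T_AC·cos35° + T_BC·cos49° = 0 → T_BC = 1.2486·T_AC.
ΣF_y = 0: T_AC·sin35° + T_BC·sin49° = 90.
Substitute: T_AC·(0.573576 + 1.2486·0.75471) = 90 → T_AC = 59.3704 ≈ 59.37 N.
Then T_BC = 1.2486 × 59.3704 = 74.13 N.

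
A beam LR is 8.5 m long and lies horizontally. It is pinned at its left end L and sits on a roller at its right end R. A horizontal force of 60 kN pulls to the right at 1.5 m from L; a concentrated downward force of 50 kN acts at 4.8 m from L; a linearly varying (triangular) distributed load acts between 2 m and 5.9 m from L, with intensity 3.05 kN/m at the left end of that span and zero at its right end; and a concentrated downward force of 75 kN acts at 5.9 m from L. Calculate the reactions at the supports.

L_x = -60.00 kN, L_y = 48.34 kN, R_y = 82.60 kN

Resultant of the triangular load: ½ × 3.05 × 3.9 = 5.9475 kN, acting at 3.3 m from L (one-third of the span from the peak).
Moments about L: R_y·8.5 − 50·4.8 − (½·3.05·3.9)·3.3 − 75·5.9 = 0 → R_y = 702.12675/8.5 = 82.6031 ≈ 82.60 kN.
ΣF_y = 0: L_y + 82.6031 − 50 − ½·3.05·3.9 − 75 = 0 → L_y = 48.34 kN.
ΣF_x = 0: L_x + 60 = 0 → L_x = -60.00 kN.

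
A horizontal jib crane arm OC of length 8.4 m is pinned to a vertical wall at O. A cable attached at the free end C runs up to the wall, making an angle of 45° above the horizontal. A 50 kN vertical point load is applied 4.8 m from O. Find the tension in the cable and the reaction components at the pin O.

ΣM about O: T·sin45°·8.4 − 50·4.8 = 0 → T = 240/(8.4·0.707107) = 40.4061 ≈ 40.41 kN.
ΣF_x = 0: O_x − T·cos45° = 0 → O_x = 40.4061 × 0.707107 = 28.57 kN.
ΣF_y = 0: O_y + T·sin45° − 50 = 0 → O_y = 50 − 40.4061 × 0.707107 = 21.43 kN.

T = 40.41 kN, O_x = 28.57 kN, O_y = 21.43 kN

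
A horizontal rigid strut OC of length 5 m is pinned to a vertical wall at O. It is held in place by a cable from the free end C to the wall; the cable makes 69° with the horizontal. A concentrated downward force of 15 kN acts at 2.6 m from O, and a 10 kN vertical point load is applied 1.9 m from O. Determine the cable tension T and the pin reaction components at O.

T = 12.43 kN, O_x = 4.453 kN, O_y = 13.40 kN

ΣM about O: T·sin69°·5 − 15·2.6 − 10·1.9 = 0 → T = 58/(5·0.93358) = 12.4253 ≈ 12.43 kN.
ΣF_x = 0: O_x − T·cos69° = 0 → O_x = 12.4253 × 0.358368 = 4.453 kN.
ΣF_y = 0: O_y + T·sin69° − 15 − 10 = 0 → O_y = 25 − 12.4253 × 0.93358 = 13.40 kN.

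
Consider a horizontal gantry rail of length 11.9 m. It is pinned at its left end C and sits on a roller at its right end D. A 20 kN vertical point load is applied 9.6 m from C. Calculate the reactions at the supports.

C_x = 0, C_y = 3.866 kN, D_y = 16.13 kN

Taking moments about C: D_y·11.9 − 20·9.6 = 0 → D_y = 192/11.9 = 16.1345 ≈ 16.13 kN.
ΣF_y = 0: C_y + 16.1345 − 20 = 0 → C_y = 3.866 kN.
ΣF_x = 0: no horizontal applied forces, so C_x = 0.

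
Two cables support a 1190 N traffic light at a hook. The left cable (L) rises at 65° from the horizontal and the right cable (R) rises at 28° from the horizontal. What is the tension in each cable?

ΣF_x = 0: −T_L·cos65° + T_R·cos28° = 0 → T_R = 0.478645·T_L.
ΣF_y = 0: T_L·sin65° + T_R·sin28° = 1190.
Substitute: T_L·(0.906308 + 0.478645·0.469472) = 1190 → T_L = 1052.15 ≈ 1052 N.
Then T_R = 0.478645 × 1052.15 = 503.6 N.

T_L = 1052 N, T_R = 503.6 N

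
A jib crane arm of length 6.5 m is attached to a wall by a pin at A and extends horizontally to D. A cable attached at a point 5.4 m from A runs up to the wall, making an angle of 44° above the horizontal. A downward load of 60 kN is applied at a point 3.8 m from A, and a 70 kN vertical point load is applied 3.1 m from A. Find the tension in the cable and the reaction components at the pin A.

T = 118.6 kN, A_x = 85.34 kN, A_y = 47.59 kN

ΣM about A: T·sin44°·5.4 − 60·3.8 − 70·3.1 = 0 → T = 445/(5.4·0.694658) = 118.63 ≈ 118.6 kN.
ΣF_x = 0: A_x − T·cos44° = 0 → A_x = 118.63 × 0.71934 = 85.34 kN.
ΣF_y = 0: A_y + T·sin44° − 60 − 70 = 0 → A_y = 130 − 118.63 × 0.694658 = 47.59 kN.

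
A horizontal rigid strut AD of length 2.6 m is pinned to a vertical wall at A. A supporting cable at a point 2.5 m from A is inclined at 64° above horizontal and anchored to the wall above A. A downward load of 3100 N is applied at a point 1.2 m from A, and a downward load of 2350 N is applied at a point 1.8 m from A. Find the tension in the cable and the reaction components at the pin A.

ΣM about A: T·sin64°·2.5 − 3100·1.2 − 2350·1.8 = 0 → T = 7950/(2.5·0.898794) = 3538.07 ≈ 3538 N.
ΣF_x = 0: A_x − T·cos64° = 0 → A_x = 3538.07 × 0.438371 = 1551 N.
ΣF_y = 0: A_y + T·sin64° − 3100 − 2350 = 0 → A_y = 5450 − 3538.07 × 0.898794 = 2270 N.

T = 3538 N, A_x = 1551 N, A_y = 2270 N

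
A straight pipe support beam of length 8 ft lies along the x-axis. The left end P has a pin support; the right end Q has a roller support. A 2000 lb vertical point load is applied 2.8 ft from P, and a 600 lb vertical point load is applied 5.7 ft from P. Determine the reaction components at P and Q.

Taking moments about P: Q_y·8 − 2000·2.8 − 600·5.7 = 0 → Q_y = 9020/8 = 1127.5 ≈ 1128 lb.
ΣF_y = 0: P_y + 1127.5 − 2000 − 600 = 0 → P_y = 1472 lb.
ΣF_x = 0: no horizontal applied forces, so P_x = 0.

P_x = 0, P_y = 1472 lb, Q_y = 1128 lb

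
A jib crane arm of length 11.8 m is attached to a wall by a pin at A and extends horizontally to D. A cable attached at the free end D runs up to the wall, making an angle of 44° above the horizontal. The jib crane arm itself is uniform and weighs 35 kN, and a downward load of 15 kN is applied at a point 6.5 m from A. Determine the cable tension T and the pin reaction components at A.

ΣM about A: T·sin44°·11.8 − 35·5.9 − 15·6.5 = 0 → T = 304/(11.8·0.694658) = 37.0869 ≈ 37.09 kN.
ΣF_x = 0: A_x − T·cos44° = 0 → A_x = 37.0869 × 0.71934 = 26.68 kN.
ΣF_y = 0: A_y + T·sin44° − 35 − 15 = 0 → A_y = 50 − 37.0869 × 0.694658 = 24.24 kN.

T = 37.09 kN, A_x = 26.68 kN, A_y = 24.24 kN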